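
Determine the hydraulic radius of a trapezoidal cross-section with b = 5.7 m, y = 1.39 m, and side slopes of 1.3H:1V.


For a trapezoidal section with side slope z:
A = (b + z*y)*y = (5.7 + 1.3*1.39)*1.39 = 10.435 m^2.
P = b + 2*y*sqrt(1 + z^2) = 5.7 + 2*1.39*sqrt(1 + 1.3^2) = 10.26 m.
R = A/P = 10.435 / 10.26 = 1.0171 m.

1.0171


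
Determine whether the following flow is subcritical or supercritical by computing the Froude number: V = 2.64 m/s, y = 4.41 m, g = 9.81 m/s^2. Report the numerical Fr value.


The Froude number is defined as Fr = V / sqrt(g*y).
g*y = 9.81 * 4.41 = 43.2621.
sqrt(g*y) = sqrt(43.2621) = 6.5774.
Fr = 2.64 / 6.5774 = 0.4014.
Since Fr < 1, the flow is subcritical.

0.4014


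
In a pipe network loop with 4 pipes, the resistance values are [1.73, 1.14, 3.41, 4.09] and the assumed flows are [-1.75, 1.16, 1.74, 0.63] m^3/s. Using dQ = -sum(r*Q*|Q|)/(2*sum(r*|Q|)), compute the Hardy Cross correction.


Numerator terms (r*Q*|Q|): 1.73*-1.75*|-1.75| = -5.2981; 1.14*1.16*|1.16| = 1.534; 3.41*1.74*|1.74| = 10.3241; 4.09*0.63*|0.63| = 1.6233.
Sum of numerator = 8.1833.
Denominator terms (r*|Q|): 1.73*|-1.75| = 3.0275; 1.14*|1.16| = 1.3224; 3.41*|1.74| = 5.9334; 4.09*|0.63| = 2.5767.
2 * sum of denominator = 2 * 12.86 = 25.72.
dQ = -8.1833 / 25.72 = -0.3182 m^3/s.

-0.3182


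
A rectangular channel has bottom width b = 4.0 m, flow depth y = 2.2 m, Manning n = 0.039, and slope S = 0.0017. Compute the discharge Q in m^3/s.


For a rectangular channel, the cross-sectional area A = b * y = 4.0 * 2.2 = 8.8 m^2.
The wetted perimeter P = b + 2y = 4.0 + 2*2.2 = 8.4 m.
Hydraulic radius R = A/P = 8.8/8.4 = 1.0476 m.
Velocity V = (1/n)*R^(2/3)*S^(1/2) = (1/0.039)*1.0476^(2/3)*0.0017^(1/2) = 1.0905 m/s.
Discharge Q = A * V = 8.8 * 1.0905 = 9.596 m^3/s.

9.596


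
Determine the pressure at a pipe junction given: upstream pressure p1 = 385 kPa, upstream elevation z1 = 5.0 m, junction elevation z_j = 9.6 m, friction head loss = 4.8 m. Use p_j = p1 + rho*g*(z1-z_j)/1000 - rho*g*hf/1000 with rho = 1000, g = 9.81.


Junction pressure: p_j = p1 + rho*g*(z1 - z_j)/1000 - rho*g*hf/1000.
Elevation term = 1000*9.81*(5.0 - 9.6)/1000 = -45.126 kPa.
Friction term = 1000*9.81*4.8/1000 = 47.088 kPa.
p_j = 385 + -45.126 - 47.088 = 292.79 kPa.

292.79


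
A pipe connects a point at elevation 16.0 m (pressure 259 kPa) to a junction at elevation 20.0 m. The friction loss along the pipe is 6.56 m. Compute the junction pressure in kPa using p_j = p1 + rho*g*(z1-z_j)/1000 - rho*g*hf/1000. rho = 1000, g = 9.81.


Junction pressure: p_j = p1 + rho*g*(z1 - z_j)/1000 - rho*g*hf/1000.
Elevation term = 1000*9.81*(16.0 - 20.0)/1000 = -39.24 kPa.
Friction term = 1000*9.81*6.56/1000 = 64.354 kPa.
p_j = 259 + -39.24 - 64.354 = 155.41 kPa.

155.41


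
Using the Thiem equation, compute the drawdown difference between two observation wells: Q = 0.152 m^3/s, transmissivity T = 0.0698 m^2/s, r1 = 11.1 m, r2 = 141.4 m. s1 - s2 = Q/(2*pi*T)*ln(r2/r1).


Thiem equation: s1 - s2 = Q/(2*pi*T) * ln(r2/r1).
ln(r2/r1) = ln(141.4/11.1) = 2.5446.
Q/(2*pi*T) = 0.152 / (2*pi*0.0698) = 0.152 / 0.4386 = 0.3466.
s1 - s2 = 0.3466 * 2.5446 = 0.8819 m.

0.8819


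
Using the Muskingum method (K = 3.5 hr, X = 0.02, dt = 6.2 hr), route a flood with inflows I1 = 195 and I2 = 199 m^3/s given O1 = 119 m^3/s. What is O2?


Muskingum coefficients:
denom = 2*K*(1-X) + dt = 2*3.5*(1-0.02) + 6.2 = 13.06.
C0 = (dt - 2*K*X)/denom = (6.2 - 2*3.5*0.02)/13.06 = 0.464.
C1 = (dt + 2*K*X)/denom = (6.2 + 2*3.5*0.02)/13.06 = 0.4855.
C2 = (2*K*(1-X) - dt)/denom = 0.0505.
O2 = C0*I2 + C1*I1 + C2*O1
   = 0.464*199 + 0.4855*195 + 0.0505*119
   = 193.02 m^3/s.

193.02


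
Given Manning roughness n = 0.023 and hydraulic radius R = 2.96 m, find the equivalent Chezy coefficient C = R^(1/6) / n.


The Chezy coefficient relates to Manning's n through C = R^(1/6) / n.
R^(1/6) = 2.96^(1/6) = 1.198253.
C = 1.198253 / 0.023 = 52.1 m^(1/2)/s.

52.1


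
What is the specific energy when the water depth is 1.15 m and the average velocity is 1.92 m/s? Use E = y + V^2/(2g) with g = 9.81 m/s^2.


Specific energy E = y + V^2/(2g).
Velocity head = V^2/(2g) = 1.92^2 / (2*9.81) = 3.6864 / 19.62 = 0.1879 m.
E = 1.15 + 0.1879 = 1.3379 m.

1.3379


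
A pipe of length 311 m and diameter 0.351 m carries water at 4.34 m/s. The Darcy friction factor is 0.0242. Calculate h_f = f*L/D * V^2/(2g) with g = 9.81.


Darcy-Weisbach equation: h_f = f * (L/D) * V^2/(2g).
f * L/D = 0.0242 * 311/0.351 = 21.4422.
V^2/(2g) = 4.34^2 / (2*9.81) = 18.8356 / 19.62 = 0.96 m.
h_f = 21.4422 * 0.96 = 20.585 m.

20.585


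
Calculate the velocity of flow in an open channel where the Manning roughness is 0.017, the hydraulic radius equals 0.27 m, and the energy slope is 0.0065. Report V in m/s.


Manning's equation gives V = (1/n) * R^(2/3) * S^(1/2).
First, compute R^(2/3) = 0.27^(2/3) = 0.4177.
Next, S^(1/2) = 0.0065^(1/2) = 0.080623.
Then 1/n = 1/0.017 = 58.82.
V = 58.82 * 0.4177 * 0.080623 = 1.9811 m/s.

1.9811


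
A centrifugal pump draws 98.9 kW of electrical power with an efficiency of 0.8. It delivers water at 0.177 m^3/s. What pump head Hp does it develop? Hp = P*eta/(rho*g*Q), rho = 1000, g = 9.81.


Pump head formula: Hp = P * eta / (rho * g * Q).
Numerator: P * eta = 98.9 * 1000 * 0.8 = 79120.0 W.
Denominator: rho * g * Q = 1000 * 9.81 * 0.177 = 1736.37.
Hp = 79120.0 / 1736.37 = 45.57 m.

45.57


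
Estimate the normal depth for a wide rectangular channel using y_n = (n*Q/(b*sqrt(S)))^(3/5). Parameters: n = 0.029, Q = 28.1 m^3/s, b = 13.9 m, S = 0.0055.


We use the wide-channel approximation y_n = (n*Q/(b*sqrt(S)))^(3/5).
sqrt(S) = sqrt(0.0055) = 0.074162.
Numerator: n*Q = 0.029 * 28.1 = 0.8149.
Denominator: b*sqrt(S) = 13.9 * 0.074162 = 1.030852.
arg = 0.7905.
y_n = 0.7905^(3/5) = 0.8685 m.

0.8685


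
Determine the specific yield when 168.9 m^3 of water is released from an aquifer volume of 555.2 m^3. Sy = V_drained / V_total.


Specific yield Sy = Volume drained / Total volume.
Sy = 168.9 / 555.2
   = 0.3042.

0.3042


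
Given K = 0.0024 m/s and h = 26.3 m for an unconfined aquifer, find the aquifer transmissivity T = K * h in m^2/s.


Transmissivity is defined as T = K * h.
T = 0.0024 * 26.3
  = 0.0631 m^2/s.

0.0631


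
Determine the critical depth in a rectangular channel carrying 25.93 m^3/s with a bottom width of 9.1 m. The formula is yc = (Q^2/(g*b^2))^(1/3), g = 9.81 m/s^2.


Using yc = (Q^2 / (g * b^2))^(1/3):
Q^2 = 25.93^2 = 672.36.
g * b^2 = 9.81 * 9.1^2 = 9.81 * 82.81 = 812.37.
Q^2 / (g*b^2) = 672.36 / 812.37 = 0.8277.
yc = 0.8277^(1/3) = 0.9389 m.

0.9389


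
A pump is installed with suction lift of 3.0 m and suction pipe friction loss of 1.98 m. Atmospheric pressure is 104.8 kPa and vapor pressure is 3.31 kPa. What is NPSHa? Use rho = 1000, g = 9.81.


NPSHa = p_atm/(rho*g) - z_s - hf_s - p_vap/(rho*g).
p_atm/(rho*g) = 104.8*1000 / (1000*9.81) = 10.683 m.
p_vap/(rho*g) = 3.31*1000 / (1000*9.81) = 0.337 m.
NPSHa = 10.683 - 3.0 - 1.98 - 0.337
      = 5.37 m.

5.37


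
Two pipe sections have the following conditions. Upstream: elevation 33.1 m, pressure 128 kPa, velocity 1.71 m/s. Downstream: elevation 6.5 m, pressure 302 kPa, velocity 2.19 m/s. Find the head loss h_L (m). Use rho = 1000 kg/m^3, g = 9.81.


Total head at each section: H = z + p/(rho*g) + V^2/(2g).
H1 = 33.1 + 128*1000/(1000*9.81) + 1.71^2/(2*9.81)
   = 33.1 + 13.048 + 0.149
   = 46.297 m.
H2 = 6.5 + 302*1000/(1000*9.81) + 2.19^2/(2*9.81)
   = 6.5 + 30.785 + 0.2444
   = 37.529 m.
h_L = H1 - H2 = 46.297 - 37.529 = 8.768 m.

8.768


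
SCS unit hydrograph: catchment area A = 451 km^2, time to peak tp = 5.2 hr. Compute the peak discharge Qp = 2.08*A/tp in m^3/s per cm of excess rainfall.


SCS formula: Qp = 2.08 * A / tp.
Qp = 2.08 * 451 / 5.2
   = 938.08 / 5.2
   = 180.4 m^3/s per cm.

180.4


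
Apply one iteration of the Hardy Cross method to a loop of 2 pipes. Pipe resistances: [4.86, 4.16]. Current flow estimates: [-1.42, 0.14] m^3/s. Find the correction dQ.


Numerator terms (r*Q*|Q|): 4.86*-1.42*|-1.42| = -9.7997; 4.16*0.14*|0.14| = 0.0815.
Sum of numerator = -9.7182.
Denominator terms (r*|Q|): 4.86*|-1.42| = 6.9012; 4.16*|0.14| = 0.5824.
2 * sum of denominator = 2 * 7.4836 = 14.9672.
dQ = --9.7182 / 14.9672 = 0.6493 m^3/s.

0.6493


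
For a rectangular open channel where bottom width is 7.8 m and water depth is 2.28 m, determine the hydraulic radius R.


For a rectangular section:
Flow area A = b * y = 7.8 * 2.28 = 17.78 m^2.
Wetted perimeter P = b + 2y = 7.8 + 2*2.28 = 12.36 m.
Hydraulic radius R = A/P = 17.78 / 12.36 = 1.4388 m.

1.4388


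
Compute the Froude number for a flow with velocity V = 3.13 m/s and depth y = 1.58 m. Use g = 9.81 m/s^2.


The Froude number is defined as Fr = V / sqrt(g*y).
g*y = 9.81 * 1.58 = 15.4998.
sqrt(g*y) = sqrt(15.4998) = 3.937.
Fr = 3.13 / 3.937 = 0.795.

0.795


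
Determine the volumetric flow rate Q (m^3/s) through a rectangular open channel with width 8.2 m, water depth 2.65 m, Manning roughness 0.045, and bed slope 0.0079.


For a rectangular channel, the cross-sectional area A = b * y = 8.2 * 2.65 = 21.73 m^2.
The wetted perimeter P = b + 2y = 8.2 + 2*2.65 = 13.5 m.
Hydraulic radius R = A/P = 21.73/13.5 = 1.6096 m.
Velocity V = (1/n)*R^(2/3)*S^(1/2) = (1/0.045)*1.6096^(2/3)*0.0079^(1/2) = 2.7128 m/s.
Discharge Q = A * V = 21.73 * 2.7128 = 58.949 m^3/s.

58.949


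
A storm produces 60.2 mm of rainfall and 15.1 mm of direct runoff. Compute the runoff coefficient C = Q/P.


The runoff coefficient C = runoff depth / rainfall depth.
C = 15.1 / 60.2
  = 0.2508.

0.2508


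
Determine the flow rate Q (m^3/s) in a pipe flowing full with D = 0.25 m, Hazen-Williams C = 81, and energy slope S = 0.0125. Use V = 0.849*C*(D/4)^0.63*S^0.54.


For a full circular pipe, R = D/4 = 0.25/4 = 0.0625 m.
V = 0.849 * 81 * 0.0625^0.63 * 0.0125^0.54
  = 0.849 * 81 * 0.174343 * 0.093828
  = 1.1249 m/s.
Pipe area A = pi*D^2/4 = pi*0.25^2/4 = 0.0491 m^2.
Q = A * V = 0.0491 * 1.1249 = 0.0552 m^3/s.

0.0552


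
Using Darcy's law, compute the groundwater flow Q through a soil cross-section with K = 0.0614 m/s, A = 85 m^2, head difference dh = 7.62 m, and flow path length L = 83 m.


Darcy's law: Q = K * A * i, where i = dh/L.
Hydraulic gradient i = 7.62 / 83 = 0.091807.
Q = 0.0614 * 85 * 0.091807
  = 0.4791 m^3/s.

0.4791


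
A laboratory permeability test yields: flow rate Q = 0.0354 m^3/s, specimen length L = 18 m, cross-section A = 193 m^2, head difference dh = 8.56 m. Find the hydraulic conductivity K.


From K = Q*L / (A*dh):
Numerator: Q*L = 0.0354 * 18 = 0.6372.
Denominator: A*dh = 193 * 8.56 = 1652.08.
K = 0.6372 / 1652.08 = 0.000386 m/s.

0.000386


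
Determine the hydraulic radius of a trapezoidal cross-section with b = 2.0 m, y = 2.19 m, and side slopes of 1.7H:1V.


For a trapezoidal section with side slope z:
A = (b + z*y)*y = (2.0 + 1.7*2.19)*2.19 = 12.533 m^2.
P = b + 2*y*sqrt(1 + z^2) = 2.0 + 2*2.19*sqrt(1 + 1.7^2) = 10.639 m.
R = A/P = 12.533 / 10.639 = 1.1781 m.

1.1781


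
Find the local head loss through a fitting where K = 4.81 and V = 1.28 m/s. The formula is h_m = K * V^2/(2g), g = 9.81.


Minor loss formula: h_m = K * V^2/(2g).
V^2 = 1.28^2 = 1.6384.
V^2/(2g) = 1.6384 / 19.62 = 0.0835 m.
h_m = 4.81 * 0.0835 = 0.4017 m.

0.4017


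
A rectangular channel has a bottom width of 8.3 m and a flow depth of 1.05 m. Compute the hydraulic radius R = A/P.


For a rectangular section:
Flow area A = b * y = 8.3 * 1.05 = 8.72 m^2.
Wetted perimeter P = b + 2y = 8.3 + 2*1.05 = 10.4 m.
Hydraulic radius R = A/P = 8.72 / 10.4 = 0.838 m.

0.838


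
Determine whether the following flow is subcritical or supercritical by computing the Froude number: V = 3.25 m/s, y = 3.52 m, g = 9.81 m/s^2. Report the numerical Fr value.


The Froude number is defined as Fr = V / sqrt(g*y).
g*y = 9.81 * 3.52 = 34.5312.
sqrt(g*y) = sqrt(34.5312) = 5.8763.
Fr = 3.25 / 5.8763 = 0.5531.
Since Fr < 1, the flow is subcritical.

0.5531


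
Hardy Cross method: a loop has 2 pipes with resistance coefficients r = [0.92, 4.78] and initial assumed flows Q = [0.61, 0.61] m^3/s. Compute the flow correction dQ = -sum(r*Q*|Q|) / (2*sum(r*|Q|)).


Numerator terms (r*Q*|Q|): 0.92*0.61*|0.61| = 0.3423; 4.78*0.61*|0.61| = 1.7786.
Sum of numerator = 2.121.
Denominator terms (r*|Q|): 0.92*|0.61| = 0.5612; 4.78*|0.61| = 2.9158.
2 * sum of denominator = 2 * 3.477 = 6.954.
dQ = -2.121 / 6.954 = -0.305 m^3/s.

-0.305


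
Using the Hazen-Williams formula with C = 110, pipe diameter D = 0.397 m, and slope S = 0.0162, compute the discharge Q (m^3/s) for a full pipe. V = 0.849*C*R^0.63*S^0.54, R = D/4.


For a full circular pipe, R = D/4 = 0.397/4 = 0.0993 m.
V = 0.849 * 110 * 0.0993^0.63 * 0.0162^0.54
  = 0.849 * 110 * 0.233314 * 0.107929
  = 2.3517 m/s.
Pipe area A = pi*D^2/4 = pi*0.397^2/4 = 0.1238 m^2.
Q = A * V = 0.1238 * 2.3517 = 0.2911 m^3/s.

0.2911


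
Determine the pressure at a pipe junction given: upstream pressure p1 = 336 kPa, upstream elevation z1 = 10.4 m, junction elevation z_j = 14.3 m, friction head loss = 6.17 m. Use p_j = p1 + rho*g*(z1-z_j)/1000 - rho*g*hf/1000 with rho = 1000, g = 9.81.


Junction pressure: p_j = p1 + rho*g*(z1 - z_j)/1000 - rho*g*hf/1000.
Elevation term = 1000*9.81*(10.4 - 14.3)/1000 = -38.259 kPa.
Friction term = 1000*9.81*6.17/1000 = 60.528 kPa.
p_j = 336 + -38.259 - 60.528 = 237.21 kPa.

237.21


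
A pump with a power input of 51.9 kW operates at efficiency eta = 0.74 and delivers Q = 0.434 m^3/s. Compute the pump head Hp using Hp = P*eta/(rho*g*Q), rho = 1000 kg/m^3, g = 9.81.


Pump head formula: Hp = P * eta / (rho * g * Q).
Numerator: P * eta = 51.9 * 1000 * 0.74 = 38406.0 W.
Denominator: rho * g * Q = 1000 * 9.81 * 0.434 = 4257.54.
Hp = 38406.0 / 4257.54 = 9.02 m.

9.02


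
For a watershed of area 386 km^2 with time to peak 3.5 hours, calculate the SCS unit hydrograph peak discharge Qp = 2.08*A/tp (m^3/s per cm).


SCS formula: Qp = 2.08 * A / tp.
Qp = 2.08 * 386 / 3.5
   = 802.88 / 3.5
   = 229.39 m^3/s per cm.

229.39


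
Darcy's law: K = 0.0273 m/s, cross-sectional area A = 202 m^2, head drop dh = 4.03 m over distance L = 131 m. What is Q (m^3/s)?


Darcy's law: Q = K * A * i, where i = dh/L.
Hydraulic gradient i = 4.03 / 131 = 0.030763.
Q = 0.0273 * 202 * 0.030763
  = 0.1696 m^3/s.

0.1696


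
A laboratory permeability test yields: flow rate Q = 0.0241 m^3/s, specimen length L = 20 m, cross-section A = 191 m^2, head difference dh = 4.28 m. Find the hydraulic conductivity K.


From K = Q*L / (A*dh):
Numerator: Q*L = 0.0241 * 20 = 0.482.
Denominator: A*dh = 191 * 4.28 = 817.48.
K = 0.482 / 817.48 = 0.00059 m/s.

0.00059


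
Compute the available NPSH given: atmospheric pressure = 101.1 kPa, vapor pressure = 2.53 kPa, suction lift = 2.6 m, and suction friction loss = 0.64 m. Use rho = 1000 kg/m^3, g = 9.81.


NPSHa = p_atm/(rho*g) - z_s - hf_s - p_vap/(rho*g).
p_atm/(rho*g) = 101.1*1000 / (1000*9.81) = 10.306 m.
p_vap/(rho*g) = 2.53*1000 / (1000*9.81) = 0.258 m.
NPSHa = 10.306 - 2.6 - 0.64 - 0.258
      = 6.81 m.

6.81


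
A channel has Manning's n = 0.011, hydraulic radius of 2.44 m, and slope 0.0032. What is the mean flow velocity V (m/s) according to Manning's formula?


Manning's equation gives V = (1/n) * R^(2/3) * S^(1/2).
First, compute R^(2/3) = 2.44^(2/3) = 1.8124.
Next, S^(1/2) = 0.0032^(1/2) = 0.056569.
Then 1/n = 1/0.011 = 90.91.
V = 90.91 * 1.8124 * 0.056569 = 9.3206 m/s.

9.3206


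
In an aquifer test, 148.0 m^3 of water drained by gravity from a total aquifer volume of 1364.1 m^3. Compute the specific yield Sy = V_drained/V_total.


Specific yield Sy = Volume drained / Total volume.
Sy = 148.0 / 1364.1
   = 0.1085.

0.1085


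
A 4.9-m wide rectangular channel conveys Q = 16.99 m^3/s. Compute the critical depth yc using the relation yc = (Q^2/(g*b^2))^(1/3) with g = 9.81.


Using yc = (Q^2 / (g * b^2))^(1/3):
Q^2 = 16.99^2 = 288.66.
g * b^2 = 9.81 * 4.9^2 = 9.81 * 24.01 = 235.54.
Q^2 / (g*b^2) = 288.66 / 235.54 = 1.2255.
yc = 1.2255^(1/3) = 1.0701 m.

1.0701


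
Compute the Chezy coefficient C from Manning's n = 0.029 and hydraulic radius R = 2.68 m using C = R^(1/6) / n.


The Chezy coefficient relates to Manning's n through C = R^(1/6) / n.
R^(1/6) = 2.68^(1/6) = 1.178571.
C = 1.178571 / 0.029 = 40.64 m^(1/2)/s.

40.64


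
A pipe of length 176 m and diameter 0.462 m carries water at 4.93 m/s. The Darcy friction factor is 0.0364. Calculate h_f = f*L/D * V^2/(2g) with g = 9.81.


Darcy-Weisbach equation: h_f = f * (L/D) * V^2/(2g).
f * L/D = 0.0364 * 176/0.462 = 13.8667.
V^2/(2g) = 4.93^2 / (2*9.81) = 24.3049 / 19.62 = 1.2388 m.
h_f = 13.8667 * 1.2388 = 17.178 m.

17.178


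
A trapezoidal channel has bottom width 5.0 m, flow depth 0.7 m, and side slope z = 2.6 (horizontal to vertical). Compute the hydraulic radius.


For a trapezoidal section with side slope z:
A = (b + z*y)*y = (5.0 + 2.6*0.7)*0.7 = 4.774 m^2.
P = b + 2*y*sqrt(1 + z^2) = 5.0 + 2*0.7*sqrt(1 + 2.6^2) = 8.9 m.
R = A/P = 4.774 / 8.9 = 0.5364 m.

0.5364


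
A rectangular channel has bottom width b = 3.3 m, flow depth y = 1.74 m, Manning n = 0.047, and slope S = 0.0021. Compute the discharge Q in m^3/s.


For a rectangular channel, the cross-sectional area A = b * y = 3.3 * 1.74 = 5.74 m^2.
The wetted perimeter P = b + 2y = 3.3 + 2*1.74 = 6.78 m.
Hydraulic radius R = A/P = 5.74/6.78 = 0.8469 m.
Velocity V = (1/n)*R^(2/3)*S^(1/2) = (1/0.047)*0.8469^(2/3)*0.0021^(1/2) = 0.8728 m/s.
Discharge Q = A * V = 5.74 * 0.8728 = 5.011 m^3/s.

5.011


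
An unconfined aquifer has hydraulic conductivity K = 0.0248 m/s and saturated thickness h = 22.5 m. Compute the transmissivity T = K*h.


Transmissivity is defined as T = K * h.
T = 0.0248 * 22.5
  = 0.558 m^2/s.

0.558


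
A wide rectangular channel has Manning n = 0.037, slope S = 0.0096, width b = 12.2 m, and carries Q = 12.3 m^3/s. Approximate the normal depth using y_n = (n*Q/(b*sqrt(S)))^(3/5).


We use the wide-channel approximation y_n = (n*Q/(b*sqrt(S)))^(3/5).
sqrt(S) = sqrt(0.0096) = 0.09798.
Numerator: n*Q = 0.037 * 12.3 = 0.4551.
Denominator: b*sqrt(S) = 12.2 * 0.09798 = 1.195356.
arg = 0.3807.
y_n = 0.3807^(3/5) = 0.5602 m.

0.5602


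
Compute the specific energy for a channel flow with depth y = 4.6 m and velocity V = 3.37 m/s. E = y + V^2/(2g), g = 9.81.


Specific energy E = y + V^2/(2g).
Velocity head = V^2/(2g) = 3.37^2 / (2*9.81) = 11.3569 / 19.62 = 0.5788 m.
E = 4.6 + 0.5788 = 5.1788 m.

5.1788


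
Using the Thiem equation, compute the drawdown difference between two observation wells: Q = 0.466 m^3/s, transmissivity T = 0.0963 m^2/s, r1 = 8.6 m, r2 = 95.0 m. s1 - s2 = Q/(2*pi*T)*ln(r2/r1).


Thiem equation: s1 - s2 = Q/(2*pi*T) * ln(r2/r1).
ln(r2/r1) = ln(95.0/8.6) = 2.4021.
Q/(2*pi*T) = 0.466 / (2*pi*0.0963) = 0.466 / 0.6051 = 0.7702.
s1 - s2 = 0.7702 * 2.4021 = 1.85 m.

1.85


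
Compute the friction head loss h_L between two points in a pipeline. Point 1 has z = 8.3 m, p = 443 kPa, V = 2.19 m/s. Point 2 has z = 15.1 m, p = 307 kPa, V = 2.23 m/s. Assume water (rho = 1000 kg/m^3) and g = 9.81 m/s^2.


Total head at each section: H = z + p/(rho*g) + V^2/(2g).
H1 = 8.3 + 443*1000/(1000*9.81) + 2.19^2/(2*9.81)
   = 8.3 + 45.158 + 0.2444
   = 53.702 m.
H2 = 15.1 + 307*1000/(1000*9.81) + 2.23^2/(2*9.81)
   = 15.1 + 31.295 + 0.2535
   = 46.648 m.
h_L = H1 - H2 = 53.702 - 46.648 = 7.054 m.

7.054


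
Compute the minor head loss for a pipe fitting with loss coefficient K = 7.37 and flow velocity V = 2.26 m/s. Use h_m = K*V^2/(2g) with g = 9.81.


Minor loss formula: h_m = K * V^2/(2g).
V^2 = 2.26^2 = 5.1076.
V^2/(2g) = 5.1076 / 19.62 = 0.2603 m.
h_m = 7.37 * 0.2603 = 1.9186 m.

1.9186


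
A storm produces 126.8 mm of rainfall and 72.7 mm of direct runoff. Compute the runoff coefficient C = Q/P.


The runoff coefficient C = runoff depth / rainfall depth.
C = 72.7 / 126.8
  = 0.5733.

0.5733


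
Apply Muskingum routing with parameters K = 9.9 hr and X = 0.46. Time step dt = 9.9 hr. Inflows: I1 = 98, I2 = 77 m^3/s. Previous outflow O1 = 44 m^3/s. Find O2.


Muskingum coefficients:
denom = 2*K*(1-X) + dt = 2*9.9*(1-0.46) + 9.9 = 20.592.
C0 = (dt - 2*K*X)/denom = (9.9 - 2*9.9*0.46)/20.592 = 0.0385.
C1 = (dt + 2*K*X)/denom = (9.9 + 2*9.9*0.46)/20.592 = 0.9231.
C2 = (2*K*(1-X) - dt)/denom = 0.0385.
O2 = C0*I2 + C1*I1 + C2*O1
   = 0.0385*77 + 0.9231*98 + 0.0385*44
   = 95.12 m^3/s.

95.12


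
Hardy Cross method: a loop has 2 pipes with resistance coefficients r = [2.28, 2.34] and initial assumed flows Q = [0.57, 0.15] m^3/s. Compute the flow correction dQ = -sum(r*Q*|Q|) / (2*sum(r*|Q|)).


Numerator terms (r*Q*|Q|): 2.28*0.57*|0.57| = 0.7408; 2.34*0.15*|0.15| = 0.0526.
Sum of numerator = 0.7934.
Denominator terms (r*|Q|): 2.28*|0.57| = 1.2996; 2.34*|0.15| = 0.351.
2 * sum of denominator = 2 * 1.6506 = 3.3012.
dQ = -0.7934 / 3.3012 = -0.2403 m^3/s.

-0.2403


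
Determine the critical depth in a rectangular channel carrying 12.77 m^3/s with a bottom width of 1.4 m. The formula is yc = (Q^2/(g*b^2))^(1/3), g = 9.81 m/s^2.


Using yc = (Q^2 / (g * b^2))^(1/3):
Q^2 = 12.77^2 = 163.07.
g * b^2 = 9.81 * 1.4^2 = 9.81 * 1.96 = 19.23.
Q^2 / (g*b^2) = 163.07 / 19.23 = 8.48.
yc = 8.48^(1/3) = 2.0393 m.

2.0393


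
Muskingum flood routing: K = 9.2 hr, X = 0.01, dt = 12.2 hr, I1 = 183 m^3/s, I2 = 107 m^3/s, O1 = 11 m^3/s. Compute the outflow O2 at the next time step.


Muskingum coefficients:
denom = 2*K*(1-X) + dt = 2*9.2*(1-0.01) + 12.2 = 30.416.
C0 = (dt - 2*K*X)/denom = (12.2 - 2*9.2*0.01)/30.416 = 0.3951.
C1 = (dt + 2*K*X)/denom = (12.2 + 2*9.2*0.01)/30.416 = 0.4072.
C2 = (2*K*(1-X) - dt)/denom = 0.1978.
O2 = C0*I2 + C1*I1 + C2*O1
   = 0.3951*107 + 0.4072*183 + 0.1978*11
   = 118.96 m^3/s.

118.96


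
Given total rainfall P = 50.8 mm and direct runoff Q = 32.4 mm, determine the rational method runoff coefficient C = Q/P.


The runoff coefficient C = runoff depth / rainfall depth.
C = 32.4 / 50.8
  = 0.6378.

0.6378


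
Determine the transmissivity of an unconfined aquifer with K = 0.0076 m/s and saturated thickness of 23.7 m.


Transmissivity is defined as T = K * h.
T = 0.0076 * 23.7
  = 0.1801 m^2/s.

0.1801


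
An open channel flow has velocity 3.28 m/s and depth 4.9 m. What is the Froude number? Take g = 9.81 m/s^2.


The Froude number is defined as Fr = V / sqrt(g*y).
g*y = 9.81 * 4.9 = 48.069.
sqrt(g*y) = sqrt(48.069) = 6.9332.
Fr = 3.28 / 6.9332 = 0.4731.

0.4731


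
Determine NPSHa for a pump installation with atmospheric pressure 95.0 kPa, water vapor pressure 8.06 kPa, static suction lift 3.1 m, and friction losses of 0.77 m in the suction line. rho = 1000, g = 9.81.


NPSHa = p_atm/(rho*g) - z_s - hf_s - p_vap/(rho*g).
p_atm/(rho*g) = 95.0*1000 / (1000*9.81) = 9.684 m.
p_vap/(rho*g) = 8.06*1000 / (1000*9.81) = 0.822 m.
NPSHa = 9.684 - 3.1 - 0.77 - 0.822
      = 4.99 m.

4.99


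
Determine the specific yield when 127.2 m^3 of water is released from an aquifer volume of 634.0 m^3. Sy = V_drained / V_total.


Specific yield Sy = Volume drained / Total volume.
Sy = 127.2 / 634.0
   = 0.2006.

0.2006


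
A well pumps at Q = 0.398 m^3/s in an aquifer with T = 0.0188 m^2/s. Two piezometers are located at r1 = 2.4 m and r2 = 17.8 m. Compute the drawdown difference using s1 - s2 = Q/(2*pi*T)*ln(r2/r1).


Thiem equation: s1 - s2 = Q/(2*pi*T) * ln(r2/r1).
ln(r2/r1) = ln(17.8/2.4) = 2.0037.
Q/(2*pi*T) = 0.398 / (2*pi*0.0188) = 0.398 / 0.1181 = 3.3693.
s1 - s2 = 3.3693 * 2.0037 = 6.7513 m.

6.7513


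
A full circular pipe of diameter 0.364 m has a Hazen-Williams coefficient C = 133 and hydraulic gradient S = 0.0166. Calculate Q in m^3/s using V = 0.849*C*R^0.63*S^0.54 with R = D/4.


For a full circular pipe, R = D/4 = 0.364/4 = 0.091 m.
V = 0.849 * 133 * 0.091^0.63 * 0.0166^0.54
  = 0.849 * 133 * 0.2209 * 0.10936
  = 2.7278 m/s.
Pipe area A = pi*D^2/4 = pi*0.364^2/4 = 0.1041 m^2.
Q = A * V = 0.1041 * 2.7278 = 0.2839 m^3/s.

0.2839


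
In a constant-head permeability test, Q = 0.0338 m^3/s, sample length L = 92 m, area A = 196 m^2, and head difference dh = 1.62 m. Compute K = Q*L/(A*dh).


From K = Q*L / (A*dh):
Numerator: Q*L = 0.0338 * 92 = 3.1096.
Denominator: A*dh = 196 * 1.62 = 317.52.
K = 3.1096 / 317.52 = 0.009793 m/s.

0.009793


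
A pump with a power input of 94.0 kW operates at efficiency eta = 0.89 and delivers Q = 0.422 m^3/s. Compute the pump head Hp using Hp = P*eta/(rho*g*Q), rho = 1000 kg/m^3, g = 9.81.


Pump head formula: Hp = P * eta / (rho * g * Q).
Numerator: P * eta = 94.0 * 1000 * 0.89 = 83660.0 W.
Denominator: rho * g * Q = 1000 * 9.81 * 0.422 = 4139.82.
Hp = 83660.0 / 4139.82 = 20.21 m.

20.21


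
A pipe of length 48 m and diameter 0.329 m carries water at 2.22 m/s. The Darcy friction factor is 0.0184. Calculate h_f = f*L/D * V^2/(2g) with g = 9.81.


Darcy-Weisbach equation: h_f = f * (L/D) * V^2/(2g).
f * L/D = 0.0184 * 48/0.329 = 2.6845.
V^2/(2g) = 2.22^2 / (2*9.81) = 4.9284 / 19.62 = 0.2512 m.
h_f = 2.6845 * 0.2512 = 0.674 m.

0.674


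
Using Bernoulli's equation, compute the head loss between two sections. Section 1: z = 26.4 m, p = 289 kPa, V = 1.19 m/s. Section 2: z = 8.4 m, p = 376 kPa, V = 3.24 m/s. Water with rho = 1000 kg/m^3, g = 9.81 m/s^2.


Total head at each section: H = z + p/(rho*g) + V^2/(2g).
H1 = 26.4 + 289*1000/(1000*9.81) + 1.19^2/(2*9.81)
   = 26.4 + 29.46 + 0.0722
   = 55.932 m.
H2 = 8.4 + 376*1000/(1000*9.81) + 3.24^2/(2*9.81)
   = 8.4 + 38.328 + 0.535
   = 47.263 m.
h_L = H1 - H2 = 55.932 - 47.263 = 8.669 m.

8.669


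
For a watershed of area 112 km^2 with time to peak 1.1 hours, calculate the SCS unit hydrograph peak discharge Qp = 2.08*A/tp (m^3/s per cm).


SCS formula: Qp = 2.08 * A / tp.
Qp = 2.08 * 112 / 1.1
   = 232.96 / 1.1
   = 211.78 m^3/s per cm.

211.78


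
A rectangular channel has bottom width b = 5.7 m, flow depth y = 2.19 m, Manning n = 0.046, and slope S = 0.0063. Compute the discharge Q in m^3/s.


For a rectangular channel, the cross-sectional area A = b * y = 5.7 * 2.19 = 12.48 m^2.
The wetted perimeter P = b + 2y = 5.7 + 2*2.19 = 10.08 m.
Hydraulic radius R = A/P = 12.48/10.08 = 1.2384 m.
Velocity V = (1/n)*R^(2/3)*S^(1/2) = (1/0.046)*1.2384^(2/3)*0.0063^(1/2) = 1.9898 m/s.
Discharge Q = A * V = 12.48 * 1.9898 = 24.839 m^3/s.

24.839


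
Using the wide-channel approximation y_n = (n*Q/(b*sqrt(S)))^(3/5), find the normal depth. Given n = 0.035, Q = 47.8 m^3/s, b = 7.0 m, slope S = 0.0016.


We use the wide-channel approximation y_n = (n*Q/(b*sqrt(S)))^(3/5).
sqrt(S) = sqrt(0.0016) = 0.04.
Numerator: n*Q = 0.035 * 47.8 = 1.673.
Denominator: b*sqrt(S) = 7.0 * 0.04 = 0.28.
arg = 5.975.
y_n = 5.975^(3/5) = 2.9228 m.

2.9228


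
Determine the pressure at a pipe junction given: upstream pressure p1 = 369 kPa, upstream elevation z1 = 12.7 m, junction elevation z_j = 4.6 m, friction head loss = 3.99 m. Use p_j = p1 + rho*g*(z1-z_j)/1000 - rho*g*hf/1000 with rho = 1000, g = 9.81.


Junction pressure: p_j = p1 + rho*g*(z1 - z_j)/1000 - rho*g*hf/1000.
Elevation term = 1000*9.81*(12.7 - 4.6)/1000 = 79.461 kPa.
Friction term = 1000*9.81*3.99/1000 = 39.142 kPa.
p_j = 369 + 79.461 - 39.142 = 409.32 kPa.

409.32


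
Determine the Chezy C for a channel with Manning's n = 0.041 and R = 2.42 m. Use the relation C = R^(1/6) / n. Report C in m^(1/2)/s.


The Chezy coefficient relates to Manning's n through C = R^(1/6) / n.
R^(1/6) = 2.42^(1/6) = 1.158695.
C = 1.158695 / 0.041 = 28.26 m^(1/2)/s.

28.26


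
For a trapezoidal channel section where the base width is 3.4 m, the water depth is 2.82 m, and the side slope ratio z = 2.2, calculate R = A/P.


For a trapezoidal section with side slope z:
A = (b + z*y)*y = (3.4 + 2.2*2.82)*2.82 = 27.083 m^2.
P = b + 2*y*sqrt(1 + z^2) = 3.4 + 2*2.82*sqrt(1 + 2.2^2) = 17.03 m.
R = A/P = 27.083 / 17.03 = 1.5904 m.

1.5904


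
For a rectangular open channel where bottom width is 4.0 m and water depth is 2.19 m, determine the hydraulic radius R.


For a rectangular section:
Flow area A = b * y = 4.0 * 2.19 = 8.76 m^2.
Wetted perimeter P = b + 2y = 4.0 + 2*2.19 = 8.38 m.
Hydraulic radius R = A/P = 8.76 / 8.38 = 1.0453 m.

1.0453


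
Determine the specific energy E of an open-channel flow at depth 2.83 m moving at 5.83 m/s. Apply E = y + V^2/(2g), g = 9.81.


Specific energy E = y + V^2/(2g).
Velocity head = V^2/(2g) = 5.83^2 / (2*9.81) = 33.9889 / 19.62 = 1.7324 m.
E = 2.83 + 1.7324 = 4.5624 m.

4.5624


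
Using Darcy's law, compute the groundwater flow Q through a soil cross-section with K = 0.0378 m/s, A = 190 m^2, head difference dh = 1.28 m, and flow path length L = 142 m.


Darcy's law: Q = K * A * i, where i = dh/L.
Hydraulic gradient i = 1.28 / 142 = 0.009014.
Q = 0.0378 * 190 * 0.009014
  = 0.0647 m^3/s.

0.0647


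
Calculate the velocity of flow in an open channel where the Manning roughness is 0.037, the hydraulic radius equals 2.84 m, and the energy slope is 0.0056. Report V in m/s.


Manning's equation gives V = (1/n) * R^(2/3) * S^(1/2).
First, compute R^(2/3) = 2.84^(2/3) = 2.0055.
Next, S^(1/2) = 0.0056^(1/2) = 0.074833.
Then 1/n = 1/0.037 = 27.03.
V = 27.03 * 2.0055 * 0.074833 = 4.0561 m/s.

4.0561


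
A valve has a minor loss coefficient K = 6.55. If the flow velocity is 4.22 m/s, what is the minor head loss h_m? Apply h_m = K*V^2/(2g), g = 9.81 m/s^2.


Minor loss formula: h_m = K * V^2/(2g).
V^2 = 4.22^2 = 17.8084.
V^2/(2g) = 17.8084 / 19.62 = 0.9077 m.
h_m = 6.55 * 0.9077 = 5.9452 m.

5.9452


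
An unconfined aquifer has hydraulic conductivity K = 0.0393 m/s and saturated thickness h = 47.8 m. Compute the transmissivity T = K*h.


Transmissivity is defined as T = K * h.
T = 0.0393 * 47.8
  = 1.8785 m^2/s.

1.8785


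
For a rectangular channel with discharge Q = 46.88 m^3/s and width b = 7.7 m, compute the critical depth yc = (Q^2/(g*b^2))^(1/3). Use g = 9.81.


Using yc = (Q^2 / (g * b^2))^(1/3):
Q^2 = 46.88^2 = 2197.73.
g * b^2 = 9.81 * 7.7^2 = 9.81 * 59.29 = 581.63.
Q^2 / (g*b^2) = 2197.73 / 581.63 = 3.7786.
yc = 3.7786^(1/3) = 1.5575 m.

1.5575


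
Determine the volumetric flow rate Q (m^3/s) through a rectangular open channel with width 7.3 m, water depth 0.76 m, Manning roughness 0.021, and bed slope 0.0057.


For a rectangular channel, the cross-sectional area A = b * y = 7.3 * 0.76 = 5.55 m^2.
The wetted perimeter P = b + 2y = 7.3 + 2*0.76 = 8.82 m.
Hydraulic radius R = A/P = 5.55/8.82 = 0.629 m.
Velocity V = (1/n)*R^(2/3)*S^(1/2) = (1/0.021)*0.629^(2/3)*0.0057^(1/2) = 2.6393 m/s.
Discharge Q = A * V = 5.55 * 2.6393 = 14.643 m^3/s.

14.643


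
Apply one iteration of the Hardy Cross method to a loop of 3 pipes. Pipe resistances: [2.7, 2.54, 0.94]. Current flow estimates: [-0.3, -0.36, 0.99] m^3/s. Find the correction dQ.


Numerator terms (r*Q*|Q|): 2.7*-0.3*|-0.3| = -0.243; 2.54*-0.36*|-0.36| = -0.3292; 0.94*0.99*|0.99| = 0.9213.
Sum of numerator = 0.3491.
Denominator terms (r*|Q|): 2.7*|-0.3| = 0.81; 2.54*|-0.36| = 0.9144; 0.94*|0.99| = 0.9306.
2 * sum of denominator = 2 * 2.655 = 5.31.
dQ = -0.3491 / 5.31 = -0.0657 m^3/s.

-0.0657


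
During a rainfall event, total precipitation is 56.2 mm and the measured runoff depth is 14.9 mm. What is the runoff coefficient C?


The runoff coefficient C = runoff depth / rainfall depth.
C = 14.9 / 56.2
  = 0.2651.

0.2651


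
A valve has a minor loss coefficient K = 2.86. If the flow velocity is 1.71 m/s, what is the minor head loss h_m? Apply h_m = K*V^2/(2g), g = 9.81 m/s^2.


Minor loss formula: h_m = K * V^2/(2g).
V^2 = 1.71^2 = 2.9241.
V^2/(2g) = 2.9241 / 19.62 = 0.149 m.
h_m = 2.86 * 0.149 = 0.4262 m.

0.4262


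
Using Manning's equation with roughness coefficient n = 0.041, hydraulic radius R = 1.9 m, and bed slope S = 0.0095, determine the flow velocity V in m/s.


Manning's equation gives V = (1/n) * R^(2/3) * S^(1/2).
First, compute R^(2/3) = 1.9^(2/3) = 1.534.
Next, S^(1/2) = 0.0095^(1/2) = 0.097468.
Then 1/n = 1/0.041 = 24.39.
V = 24.39 * 1.534 * 0.097468 = 3.6468 m/s.

3.6468


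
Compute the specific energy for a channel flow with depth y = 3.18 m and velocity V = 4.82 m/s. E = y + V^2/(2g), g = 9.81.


Specific energy E = y + V^2/(2g).
Velocity head = V^2/(2g) = 4.82^2 / (2*9.81) = 23.2324 / 19.62 = 1.1841 m.
E = 3.18 + 1.1841 = 4.3641 m.

4.3641


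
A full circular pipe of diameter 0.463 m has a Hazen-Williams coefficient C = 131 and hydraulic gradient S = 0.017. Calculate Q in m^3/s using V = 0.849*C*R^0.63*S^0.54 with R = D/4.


For a full circular pipe, R = D/4 = 0.463/4 = 0.1158 m.
V = 0.849 * 131 * 0.1158^0.63 * 0.017^0.54
  = 0.849 * 131 * 0.25705 * 0.110775
  = 3.1669 m/s.
Pipe area A = pi*D^2/4 = pi*0.463^2/4 = 0.1684 m^2.
Q = A * V = 0.1684 * 3.1669 = 0.5332 m^3/s.

0.5332


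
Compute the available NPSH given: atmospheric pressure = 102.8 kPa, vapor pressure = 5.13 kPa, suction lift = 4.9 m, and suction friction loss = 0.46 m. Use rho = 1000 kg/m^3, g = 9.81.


NPSHa = p_atm/(rho*g) - z_s - hf_s - p_vap/(rho*g).
p_atm/(rho*g) = 102.8*1000 / (1000*9.81) = 10.479 m.
p_vap/(rho*g) = 5.13*1000 / (1000*9.81) = 0.523 m.
NPSHa = 10.479 - 4.9 - 0.46 - 0.523
      = 4.6 m.

4.6


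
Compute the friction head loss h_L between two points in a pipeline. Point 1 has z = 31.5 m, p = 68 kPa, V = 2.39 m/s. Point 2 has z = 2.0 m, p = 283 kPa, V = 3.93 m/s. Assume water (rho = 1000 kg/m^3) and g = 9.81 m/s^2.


Total head at each section: H = z + p/(rho*g) + V^2/(2g).
H1 = 31.5 + 68*1000/(1000*9.81) + 2.39^2/(2*9.81)
   = 31.5 + 6.932 + 0.2911
   = 38.723 m.
H2 = 2.0 + 283*1000/(1000*9.81) + 3.93^2/(2*9.81)
   = 2.0 + 28.848 + 0.7872
   = 31.635 m.
h_L = H1 - H2 = 38.723 - 31.635 = 7.088 m.

7.088


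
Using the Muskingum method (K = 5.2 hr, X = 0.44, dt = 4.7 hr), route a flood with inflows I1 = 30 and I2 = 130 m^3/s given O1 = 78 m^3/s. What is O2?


Muskingum coefficients:
denom = 2*K*(1-X) + dt = 2*5.2*(1-0.44) + 4.7 = 10.524.
C0 = (dt - 2*K*X)/denom = (4.7 - 2*5.2*0.44)/10.524 = 0.0118.
C1 = (dt + 2*K*X)/denom = (4.7 + 2*5.2*0.44)/10.524 = 0.8814.
C2 = (2*K*(1-X) - dt)/denom = 0.1068.
O2 = C0*I2 + C1*I1 + C2*O1
   = 0.0118*130 + 0.8814*30 + 0.1068*78
   = 36.3 m^3/s.

36.3


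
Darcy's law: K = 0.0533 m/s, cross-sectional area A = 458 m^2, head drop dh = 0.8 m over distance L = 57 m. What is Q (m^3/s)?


Darcy's law: Q = K * A * i, where i = dh/L.
Hydraulic gradient i = 0.8 / 57 = 0.014035.
Q = 0.0533 * 458 * 0.014035
  = 0.3426 m^3/s.

0.3426


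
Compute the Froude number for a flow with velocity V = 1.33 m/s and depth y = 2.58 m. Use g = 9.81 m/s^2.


The Froude number is defined as Fr = V / sqrt(g*y).
g*y = 9.81 * 2.58 = 25.3098.
sqrt(g*y) = sqrt(25.3098) = 5.0309.
Fr = 1.33 / 5.0309 = 0.2644.

0.2644


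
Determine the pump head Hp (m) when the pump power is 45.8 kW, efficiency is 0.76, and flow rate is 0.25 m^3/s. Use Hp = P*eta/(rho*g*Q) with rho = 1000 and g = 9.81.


Pump head formula: Hp = P * eta / (rho * g * Q).
Numerator: P * eta = 45.8 * 1000 * 0.76 = 34808.0 W.
Denominator: rho * g * Q = 1000 * 9.81 * 0.25 = 2452.5.
Hp = 34808.0 / 2452.5 = 14.19 m.

14.19


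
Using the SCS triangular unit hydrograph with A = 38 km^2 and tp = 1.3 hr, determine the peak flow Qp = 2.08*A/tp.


SCS formula: Qp = 2.08 * A / tp.
Qp = 2.08 * 38 / 1.3
   = 79.04 / 1.3
   = 60.8 m^3/s per cm.

60.8


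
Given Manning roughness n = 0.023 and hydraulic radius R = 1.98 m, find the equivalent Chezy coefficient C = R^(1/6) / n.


The Chezy coefficient relates to Manning's n through C = R^(1/6) / n.
R^(1/6) = 1.98^(1/6) = 1.120583.
C = 1.120583 / 0.023 = 48.72 m^(1/2)/s.

48.72


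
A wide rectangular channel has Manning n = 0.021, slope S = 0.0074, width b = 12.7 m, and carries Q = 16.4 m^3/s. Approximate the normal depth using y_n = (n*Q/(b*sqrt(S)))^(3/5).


We use the wide-channel approximation y_n = (n*Q/(b*sqrt(S)))^(3/5).
sqrt(S) = sqrt(0.0074) = 0.086023.
Numerator: n*Q = 0.021 * 16.4 = 0.3444.
Denominator: b*sqrt(S) = 12.7 * 0.086023 = 1.092492.
arg = 0.3152.
y_n = 0.3152^(3/5) = 0.5002 m.

0.5002


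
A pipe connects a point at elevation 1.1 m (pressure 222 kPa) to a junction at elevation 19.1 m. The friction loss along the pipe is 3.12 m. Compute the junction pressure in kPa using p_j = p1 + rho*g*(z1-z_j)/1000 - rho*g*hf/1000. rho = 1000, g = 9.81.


Junction pressure: p_j = p1 + rho*g*(z1 - z_j)/1000 - rho*g*hf/1000.
Elevation term = 1000*9.81*(1.1 - 19.1)/1000 = -176.58 kPa.
Friction term = 1000*9.81*3.12/1000 = 30.607 kPa.
p_j = 222 + -176.58 - 30.607 = 14.81 kPa.

14.81


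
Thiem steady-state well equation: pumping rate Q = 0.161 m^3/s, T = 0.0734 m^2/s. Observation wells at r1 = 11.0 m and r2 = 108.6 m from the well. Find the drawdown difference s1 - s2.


Thiem equation: s1 - s2 = Q/(2*pi*T) * ln(r2/r1).
ln(r2/r1) = ln(108.6/11.0) = 2.2898.
Q/(2*pi*T) = 0.161 / (2*pi*0.0734) = 0.161 / 0.4612 = 0.3491.
s1 - s2 = 0.3491 * 2.2898 = 0.7994 m.

0.7994


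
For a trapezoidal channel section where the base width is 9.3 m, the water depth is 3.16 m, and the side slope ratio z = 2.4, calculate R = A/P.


For a trapezoidal section with side slope z:
A = (b + z*y)*y = (9.3 + 2.4*3.16)*3.16 = 53.353 m^2.
P = b + 2*y*sqrt(1 + z^2) = 9.3 + 2*3.16*sqrt(1 + 2.4^2) = 25.732 m.
R = A/P = 53.353 / 25.732 = 2.0734 m.

2.0734


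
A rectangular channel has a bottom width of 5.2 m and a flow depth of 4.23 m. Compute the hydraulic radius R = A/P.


For a rectangular section:
Flow area A = b * y = 5.2 * 4.23 = 22.0 m^2.
Wetted perimeter P = b + 2y = 5.2 + 2*4.23 = 13.66 m.
Hydraulic radius R = A/P = 22.0 / 13.66 = 1.6102 m.

1.6102


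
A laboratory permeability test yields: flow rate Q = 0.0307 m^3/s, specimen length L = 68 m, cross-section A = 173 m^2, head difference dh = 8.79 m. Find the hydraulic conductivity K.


From K = Q*L / (A*dh):
Numerator: Q*L = 0.0307 * 68 = 2.0876.
Denominator: A*dh = 173 * 8.79 = 1520.67.
K = 2.0876 / 1520.67 = 0.001373 m/s.

0.001373


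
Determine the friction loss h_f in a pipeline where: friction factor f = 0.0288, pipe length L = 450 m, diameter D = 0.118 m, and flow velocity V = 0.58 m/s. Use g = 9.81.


Darcy-Weisbach equation: h_f = f * (L/D) * V^2/(2g).
f * L/D = 0.0288 * 450/0.118 = 109.8305.
V^2/(2g) = 0.58^2 / (2*9.81) = 0.3364 / 19.62 = 0.0171 m.
h_f = 109.8305 * 0.0171 = 1.883 m.

1.883


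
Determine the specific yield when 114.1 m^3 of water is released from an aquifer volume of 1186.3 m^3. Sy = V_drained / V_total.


Specific yield Sy = Volume drained / Total volume.
Sy = 114.1 / 1186.3
   = 0.0962.

0.0962


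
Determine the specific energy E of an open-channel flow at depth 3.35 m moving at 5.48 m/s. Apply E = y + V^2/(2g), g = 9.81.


Specific energy E = y + V^2/(2g).
Velocity head = V^2/(2g) = 5.48^2 / (2*9.81) = 30.0304 / 19.62 = 1.5306 m.
E = 3.35 + 1.5306 = 4.8806 m.

4.8806


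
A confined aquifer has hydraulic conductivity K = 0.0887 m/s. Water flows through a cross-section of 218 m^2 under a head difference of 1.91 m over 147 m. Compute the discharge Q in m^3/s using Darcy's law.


Darcy's law: Q = K * A * i, where i = dh/L.
Hydraulic gradient i = 1.91 / 147 = 0.012993.
Q = 0.0887 * 218 * 0.012993
  = 0.2512 m^3/s.

0.2512


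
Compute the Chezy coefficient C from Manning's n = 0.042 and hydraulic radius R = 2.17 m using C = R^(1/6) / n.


The Chezy coefficient relates to Manning's n through C = R^(1/6) / n.
R^(1/6) = 2.17^(1/6) = 1.137828.
C = 1.137828 / 0.042 = 27.09 m^(1/2)/s.

27.09


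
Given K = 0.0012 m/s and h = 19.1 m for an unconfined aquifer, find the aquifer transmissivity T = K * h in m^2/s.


Transmissivity is defined as T = K * h.
T = 0.0012 * 19.1
  = 0.0229 m^2/s.

0.0229


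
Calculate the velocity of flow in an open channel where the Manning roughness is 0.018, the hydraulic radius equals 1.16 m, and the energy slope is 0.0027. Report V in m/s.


Manning's equation gives V = (1/n) * R^(2/3) * S^(1/2).
First, compute R^(2/3) = 1.16^(2/3) = 1.104.
Next, S^(1/2) = 0.0027^(1/2) = 0.051962.
Then 1/n = 1/0.018 = 55.56.
V = 55.56 * 1.104 * 0.051962 = 3.187 m/s.

3.187
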